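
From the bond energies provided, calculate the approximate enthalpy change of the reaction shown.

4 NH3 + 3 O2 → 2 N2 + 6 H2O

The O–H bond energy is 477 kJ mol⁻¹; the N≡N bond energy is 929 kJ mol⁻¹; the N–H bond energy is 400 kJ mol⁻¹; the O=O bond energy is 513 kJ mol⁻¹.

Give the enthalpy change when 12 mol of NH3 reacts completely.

ΔH = −3729 kJ

Bonds broken (reactants):
  N–H: 12 × 400 = 4800
  O=O: 3 × 513 = 1539
  Σ(broken) = 6339 kJ
Bonds formed (products):
  N≡N: 2 × 929 = 1858
  O–H: 12 × 477 = 5724
  Σ(formed) = 7582 kJ
ΔH = Σ(broken) − Σ(formed) = 6339 − 7582 = −1243 kJ
For 3× the reaction as written: 3 × (−1243) = −3729 kJ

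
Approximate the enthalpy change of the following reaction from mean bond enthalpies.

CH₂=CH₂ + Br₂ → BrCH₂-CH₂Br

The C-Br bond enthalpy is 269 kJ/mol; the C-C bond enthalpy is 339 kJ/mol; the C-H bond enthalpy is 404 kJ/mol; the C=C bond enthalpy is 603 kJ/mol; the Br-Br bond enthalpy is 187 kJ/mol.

ΔH ≈ −87 kJ

Bonds broken (reactants):
  Br-Br: 1 × 187 = 187
  C-H: 4 × 404 = 1616
  C=C: 1 × 603 = 603
  Σ(broken) = 2406 kJ
Bonds formed (products):
  C-Br: 2 × 269 = 538
  C-C: 1 × 339 = 339
  C-H: 4 × 404 = 1616
  Σ(formed) = 2493 kJ
ΔH = Σ(broken) − Σ(formed) = 2406 − 2493 = −87 kJ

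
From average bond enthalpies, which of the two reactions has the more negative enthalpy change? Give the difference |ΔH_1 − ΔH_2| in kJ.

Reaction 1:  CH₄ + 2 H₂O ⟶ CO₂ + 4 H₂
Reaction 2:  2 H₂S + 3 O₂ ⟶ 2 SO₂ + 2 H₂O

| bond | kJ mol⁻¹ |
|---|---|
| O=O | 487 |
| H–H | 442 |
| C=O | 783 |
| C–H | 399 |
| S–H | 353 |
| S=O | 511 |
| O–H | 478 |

Reaction 2, by 1257 kJ

Reaction 1:
  Bonds broken (reactants):
    C–H: 4 × 399 = 1596
    O–H: 4 × 478 = 1912
    Σ(broken) = 3508 kJ
  Bonds formed (products):
    C=O: 2 × 783 = 1566
    H–H: 4 × 442 = 1768
    Σ(formed) = 3334 kJ
  ΔH_1 = 3508 − 3334 = +174 kJ
Reaction 2:
  Bonds broken (reactants):
    O=O: 3 × 487 = 1461
    S–H: 4 × 353 = 1412
    Σ(broken) = 2873 kJ
  Bonds formed (products):
    O–H: 4 × 478 = 1912
    S=O: 4 × 511 = 2044
    Σ(formed) = 3956 kJ
  ΔH_2 = 2873 − 3956 = −1083 kJ
ΔH_1 − ΔH_2 = +1257 kJ, so reaction 2 has the more negative ΔH; |ΔH_1 − ΔH_2| = 1257 kJ.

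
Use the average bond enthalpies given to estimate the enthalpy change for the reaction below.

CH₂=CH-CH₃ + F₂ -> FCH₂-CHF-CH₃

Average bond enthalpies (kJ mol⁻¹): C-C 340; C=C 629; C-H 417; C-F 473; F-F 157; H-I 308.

Bonds broken (reactants):
  C-C: 1 × 340 = 340
  C-H: 6 × 417 = 2502
  C=C: 1 × 629 = 629
  F-F: 1 × 157 = 157
  Σ(broken) = 3628 kJ
Bonds formed (products):
  C-C: 2 × 340 = 680
  C-F: 2 × 473 = 946
  C-H: 6 × 417 = 2502
  Σ(formed) = 4128 kJ
ΔH = Σ(broken) − Σ(formed) = 3628 − 4128 = −500 kJ

ΔH ≈ −500 kJ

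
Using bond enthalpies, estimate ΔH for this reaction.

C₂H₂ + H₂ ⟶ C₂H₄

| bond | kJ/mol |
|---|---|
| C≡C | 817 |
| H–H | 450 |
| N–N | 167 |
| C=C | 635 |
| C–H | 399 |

ΔH ≈ −166 kJ

Bonds broken (reactants):
  C≡C: 1 × 817 = 817
  C–H: 2 × 399 = 798
  H–H: 1 × 450 = 450
  Σ(broken) = 2065 kJ
Bonds formed (products):
  C–H: 4 × 399 = 1596
  C=C: 1 × 635 = 635
  Σ(formed) = 2231 kJ
ΔH = Σ(broken) − Σ(formed) = 2065 − 2231 = −166 kJ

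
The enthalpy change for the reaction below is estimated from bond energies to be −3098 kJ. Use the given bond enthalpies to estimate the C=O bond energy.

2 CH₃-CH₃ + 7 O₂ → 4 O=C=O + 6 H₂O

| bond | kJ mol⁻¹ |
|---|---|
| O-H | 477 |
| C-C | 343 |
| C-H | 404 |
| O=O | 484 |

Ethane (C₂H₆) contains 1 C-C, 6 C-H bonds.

D(C=O) ≈ 787 kJ/mol

Let D be the C=O bond energy.
Σ(broken) = 2×343 + 12×404 + 7×484 = 8922
Σ(formed) = 8×D + 12×477 = 5724 + 8D
ΔH = Σ(broken) − Σ(formed) = (8922) − (5724 + 8D) = +3198 − 8D
Setting this equal to −3098 kJ gives 8D = 6296, so D = 787 kJ/mol.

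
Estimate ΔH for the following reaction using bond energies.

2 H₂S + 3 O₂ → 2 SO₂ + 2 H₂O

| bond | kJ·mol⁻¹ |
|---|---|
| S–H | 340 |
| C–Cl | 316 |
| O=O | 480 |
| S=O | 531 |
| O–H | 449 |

ΔH ≈ −1120 kJ

Bonds broken (reactants):
  O=O: 3 × 480 = 1440
  S–H: 4 × 340 = 1360
  Σ(broken) = 2800 kJ
Bonds formed (products):
  O–H: 4 × 449 = 1796
  S=O: 4 × 531 = 2124
  Σ(formed) = 3920 kJ
ΔH = Σ(broken) − Σ(formed) = 2800 − 3920 = −1120 kJ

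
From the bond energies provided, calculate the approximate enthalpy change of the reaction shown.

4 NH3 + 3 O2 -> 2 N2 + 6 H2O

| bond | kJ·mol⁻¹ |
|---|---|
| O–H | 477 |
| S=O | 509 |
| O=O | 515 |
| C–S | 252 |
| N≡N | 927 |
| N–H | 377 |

ΔH ≈ −1509 kJ

Bonds broken (reactants):
  N–H: 12 × 377 = 4524
  O=O: 3 × 515 = 1545
  Σ(broken) = 6069 kJ
Bonds formed (products):
  N≡N: 2 × 927 = 1854
  O–H: 12 × 477 = 5724
  Σ(formed) = 7578 kJ
ΔH = Σ(broken) − Σ(formed) = 6069 − 7578 = −1509 kJ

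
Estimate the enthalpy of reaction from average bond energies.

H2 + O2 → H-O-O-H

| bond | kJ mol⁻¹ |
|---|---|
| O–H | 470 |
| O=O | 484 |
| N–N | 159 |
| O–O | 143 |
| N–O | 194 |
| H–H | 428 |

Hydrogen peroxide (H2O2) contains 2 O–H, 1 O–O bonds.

ΔH ≈ −171 kJ

Bonds broken (reactants):
  H–H: 1 × 428 = 428
  O=O: 1 × 484 = 484
  Σ(broken) = 912 kJ
Bonds formed (products):
  O–H: 2 × 470 = 940
  O–O: 1 × 143 = 143
  Σ(formed) = 1083 kJ
ΔH = Σ(broken) − Σ(formed) = 912 − 1083 = −171 kJ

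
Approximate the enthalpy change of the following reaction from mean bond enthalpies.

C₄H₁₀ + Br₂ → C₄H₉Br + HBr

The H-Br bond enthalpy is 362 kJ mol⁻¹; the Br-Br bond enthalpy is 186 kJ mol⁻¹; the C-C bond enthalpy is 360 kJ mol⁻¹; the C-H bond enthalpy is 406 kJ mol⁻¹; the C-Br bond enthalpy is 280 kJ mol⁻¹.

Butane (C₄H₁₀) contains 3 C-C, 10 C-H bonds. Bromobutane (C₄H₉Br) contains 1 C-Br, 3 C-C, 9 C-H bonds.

Bonds broken (reactants):
  Br-Br: 1 × 186 = 186
  C-C: 3 × 360 = 1080
  C-H: 10 × 406 = 4060
  Σ(broken) = 5326 kJ
Bonds formed (products):
  C-Br: 1 × 280 = 280
  C-C: 3 × 360 = 1080
  C-H: 9 × 406 = 3654
  H-Br: 1 × 362 = 362
  Σ(formed) = 5376 kJ
ΔH = Σ(broken) − Σ(formed) = 5326 − 5376 = −50 kJ

ΔH ≈ −50 kJ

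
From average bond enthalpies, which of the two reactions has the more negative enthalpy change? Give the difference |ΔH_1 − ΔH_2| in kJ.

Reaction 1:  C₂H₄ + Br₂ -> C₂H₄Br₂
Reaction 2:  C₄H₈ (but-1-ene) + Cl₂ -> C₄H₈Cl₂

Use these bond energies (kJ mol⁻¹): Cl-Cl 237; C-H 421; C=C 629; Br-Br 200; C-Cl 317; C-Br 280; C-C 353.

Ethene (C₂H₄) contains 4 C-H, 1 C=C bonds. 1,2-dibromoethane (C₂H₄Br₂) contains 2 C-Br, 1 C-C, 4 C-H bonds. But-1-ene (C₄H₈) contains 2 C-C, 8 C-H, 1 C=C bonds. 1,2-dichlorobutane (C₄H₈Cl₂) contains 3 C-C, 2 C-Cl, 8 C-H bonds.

Reaction 2, by 37 kJ

Reaction 1:
  Bonds broken (reactants):
    Br-Br: 1 × 200 = 200
    C-H: 4 × 421 = 1684
    C=C: 1 × 629 = 629
    Σ(broken) = 2513 kJ
  Bonds formed (products):
    C-Br: 2 × 280 = 560
    C-C: 1 × 353 = 353
    C-H: 4 × 421 = 1684
    Σ(formed) = 2597 kJ
  ΔH_1 = 2513 − 2597 = −84 kJ
Reaction 2:
  Bonds broken (reactants):
    C-C: 2 × 353 = 706
    C-H: 8 × 421 = 3368
    C=C: 1 × 629 = 629
    Cl-Cl: 1 × 237 = 237
    Σ(broken) = 4940 kJ
  Bonds formed (products):
    C-C: 3 × 353 = 1059
    C-Cl: 2 × 317 = 634
    C-H: 8 × 421 = 3368
    Σ(formed) = 5061 kJ
  ΔH_2 = 4940 − 5061 = −121 kJ
ΔH_1 − ΔH_2 = +37 kJ, so reaction 2 has the more negative ΔH; |ΔH_1 − ΔH_2| = 37 kJ.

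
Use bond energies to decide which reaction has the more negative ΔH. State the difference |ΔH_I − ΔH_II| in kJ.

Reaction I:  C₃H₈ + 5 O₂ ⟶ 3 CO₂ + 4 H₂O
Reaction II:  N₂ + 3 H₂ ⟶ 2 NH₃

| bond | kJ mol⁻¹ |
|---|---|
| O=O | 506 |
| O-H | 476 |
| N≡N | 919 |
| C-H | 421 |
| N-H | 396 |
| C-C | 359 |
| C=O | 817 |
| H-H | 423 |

Reaction I, by 1906 kJ

Reaction I:
  Bonds broken (reactants):
    C-C: 2 × 359 = 718
    C-H: 8 × 421 = 3368
    O=O: 5 × 506 = 2530
    Σ(broken) = 6616 kJ
  Bonds formed (products):
    C=O: 6 × 817 = 4902
    O-H: 8 × 476 = 3808
    Σ(formed) = 8710 kJ
  ΔH_I = 6616 − 8710 = −2094 kJ
Reaction II:
  Bonds broken (reactants):
    H-H: 3 × 423 = 1269
    N≡N: 1 × 919 = 919
    Σ(broken) = 2188 kJ
  Bonds formed (products):
    N-H: 6 × 396 = 2376
    Σ(formed) = 2376 kJ
  ΔH_II = 2188 − 2376 = −188 kJ
ΔH_I − ΔH_II = −1906 kJ, so reaction I has the more negative ΔH; |ΔH_I − ΔH_II| = 1906 kJ.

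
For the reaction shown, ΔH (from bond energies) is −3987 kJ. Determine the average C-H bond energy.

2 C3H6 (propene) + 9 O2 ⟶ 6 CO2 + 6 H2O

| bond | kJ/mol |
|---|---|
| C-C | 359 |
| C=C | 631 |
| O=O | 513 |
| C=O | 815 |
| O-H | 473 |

D(C-H) ≈ 406 kJ/mol

Let D be the C-H bond energy.
Σ(broken) = 2×359 + 12×D + 2×631 + 9×513 = 6597 + 12D
Σ(formed) = 12×815 + 12×473 = 15456
ΔH = Σ(broken) − Σ(formed) = (6597 + 12D) − (15456) = −8859 + 12D
Setting this equal to −3987 kJ gives 12D = 4872, so D = 406 kJ/mol.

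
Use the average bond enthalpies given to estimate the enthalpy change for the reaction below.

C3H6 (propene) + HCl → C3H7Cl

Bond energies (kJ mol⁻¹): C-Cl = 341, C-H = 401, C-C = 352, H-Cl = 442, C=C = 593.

ΔH ≈ −59 kJ

Bonds broken (reactants):
  C-C: 1 × 352 = 352
  C-H: 6 × 401 = 2406
  C=C: 1 × 593 = 593
  H-Cl: 1 × 442 = 442
  Σ(broken) = 3793 kJ
Bonds formed (products):
  C-C: 2 × 352 = 704
  C-Cl: 1 × 341 = 341
  C-H: 7 × 401 = 2807
  Σ(formed) = 3852 kJ
ΔH = Σ(broken) − Σ(formed) = 3793 − 3852 = −59 kJ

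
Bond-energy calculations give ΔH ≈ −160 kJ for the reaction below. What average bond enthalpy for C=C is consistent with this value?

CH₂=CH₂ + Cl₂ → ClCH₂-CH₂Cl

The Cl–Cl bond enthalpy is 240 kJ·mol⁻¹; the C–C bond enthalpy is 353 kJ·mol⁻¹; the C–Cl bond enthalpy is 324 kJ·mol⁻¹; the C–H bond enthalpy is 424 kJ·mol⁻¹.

D(C=C) ≈ 601 kJ/mol

Let D be the C=C bond energy.
Σ(broken) = 4×424 + 1×D + 1×240 = 1936 + D
Σ(formed) = 1×353 + 2×324 + 4×424 = 2697
ΔH = Σ(broken) − Σ(formed) = (1936 + D) − (2697) = −761 + D
Setting this equal to −160 kJ gives D = 601 kJ/mol.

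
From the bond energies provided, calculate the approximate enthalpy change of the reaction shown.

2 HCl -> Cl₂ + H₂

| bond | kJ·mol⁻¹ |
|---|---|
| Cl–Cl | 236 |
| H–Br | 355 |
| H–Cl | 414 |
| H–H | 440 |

ΔH ≈ +152 kJ

Bonds broken (reactants):
  H–Cl: 2 × 414 = 828
  Σ(broken) = 828 kJ
Bonds formed (products):
  Cl–Cl: 1 × 236 = 236
  H–H: 1 × 440 = 440
  Σ(formed) = 676 kJ
ΔH = Σ(broken) − Σ(formed) = 828 − 676 = +152 kJ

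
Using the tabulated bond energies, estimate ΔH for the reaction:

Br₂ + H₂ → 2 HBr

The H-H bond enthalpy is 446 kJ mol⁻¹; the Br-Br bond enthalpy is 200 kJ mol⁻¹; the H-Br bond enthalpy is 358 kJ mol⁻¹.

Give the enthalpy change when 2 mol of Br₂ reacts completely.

Bonds broken (reactants):
  Br-Br: 1 × 200 = 200
  H-H: 1 × 446 = 446
  Σ(broken) = 646 kJ
Bonds formed (products):
  H-Br: 2 × 358 = 716
  Σ(formed) = 716 kJ
ΔH = Σ(broken) − Σ(formed) = 646 − 716 = −70 kJ
For 2× the reaction as written: 2 × (−70) = −140 kJ

ΔH = −140 kJ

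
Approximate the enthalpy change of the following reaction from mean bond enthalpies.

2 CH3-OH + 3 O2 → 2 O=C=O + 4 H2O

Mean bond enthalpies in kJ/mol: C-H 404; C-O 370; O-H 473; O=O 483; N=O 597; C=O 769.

ΔH ≈ −1301 kJ

Bonds broken (reactants):
  C-H: 6 × 404 = 2424
  C-O: 2 × 370 = 740
  O-H: 2 × 473 = 946
  O=O: 3 × 483 = 1449
  Σ(broken) = 5559 kJ
Bonds formed (products):
  C=O: 4 × 769 = 3076
  O-H: 8 × 473 = 3784
  Σ(formed) = 6860 kJ
ΔH = Σ(broken) − Σ(formed) = 5559 − 6860 = −1301 kJ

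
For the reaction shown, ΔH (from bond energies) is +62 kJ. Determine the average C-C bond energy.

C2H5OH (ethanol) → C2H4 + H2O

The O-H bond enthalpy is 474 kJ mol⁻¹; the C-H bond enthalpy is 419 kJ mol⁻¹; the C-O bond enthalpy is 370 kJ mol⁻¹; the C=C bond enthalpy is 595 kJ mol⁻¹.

Let D be the C-C bond energy.
Σ(broken) = 1×D + 5×419 + 1×370 + 1×474 = 2939 + D
Σ(formed) = 4×419 + 1×595 + 2×474 = 3219
ΔH = Σ(broken) − Σ(formed) = (2939 + D) − (3219) = −280 + D
Setting this equal to +62 kJ gives D = 342 kJ/mol.

D(C-C) ≈ 342 kJ/mol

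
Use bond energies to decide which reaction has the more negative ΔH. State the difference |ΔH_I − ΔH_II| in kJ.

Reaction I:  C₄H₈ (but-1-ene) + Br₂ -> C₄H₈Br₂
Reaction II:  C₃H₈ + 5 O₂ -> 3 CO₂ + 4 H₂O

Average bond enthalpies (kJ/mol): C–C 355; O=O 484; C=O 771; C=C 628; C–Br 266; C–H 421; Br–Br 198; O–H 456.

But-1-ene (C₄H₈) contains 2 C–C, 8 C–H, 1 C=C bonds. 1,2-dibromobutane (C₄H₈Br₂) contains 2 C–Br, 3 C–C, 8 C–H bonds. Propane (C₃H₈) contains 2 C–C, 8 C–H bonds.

Reaction I:
  Bonds broken (reactants):
    Br–Br: 1 × 198 = 198
    C–C: 2 × 355 = 710
    C–H: 8 × 421 = 3368
    C=C: 1 × 628 = 628
    Σ(broken) = 4904 kJ
  Bonds formed (products):
    C–Br: 2 × 266 = 532
    C–C: 3 × 355 = 1065
    C–H: 8 × 421 = 3368
    Σ(formed) = 4965 kJ
  ΔH_I = 4904 − 4965 = −61 kJ
Reaction II:
  Bonds broken (reactants):
    C–C: 2 × 355 = 710
    C–H: 8 × 421 = 3368
    O=O: 5 × 484 = 2420
    Σ(broken) = 6498 kJ
  Bonds formed (products):
    C=O: 6 × 771 = 4626
    O–H: 8 × 456 = 3648
    Σ(formed) = 8274 kJ
  ΔH_II = 6498 − 8274 = −1776 kJ
ΔH_I − ΔH_II = +1715 kJ, so reaction II has the more negative ΔH; |ΔH_I − ΔH_II| = 1715 kJ.

Reaction II, by 1715 kJ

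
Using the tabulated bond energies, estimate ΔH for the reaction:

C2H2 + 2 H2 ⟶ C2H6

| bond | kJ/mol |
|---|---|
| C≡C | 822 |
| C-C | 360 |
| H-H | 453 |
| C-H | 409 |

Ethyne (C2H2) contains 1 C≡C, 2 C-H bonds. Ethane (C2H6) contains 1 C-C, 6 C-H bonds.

Bonds broken (reactants):
  C≡C: 1 × 822 = 822
  C-H: 2 × 409 = 818
  H-H: 2 × 453 = 906
  Σ(broken) = 2546 kJ
Bonds formed (products):
  C-C: 1 × 360 = 360
  C-H: 6 × 409 = 2454
  Σ(formed) = 2814 kJ
ΔH = Σ(broken) − Σ(formed) = 2546 − 2814 = −268 kJ

ΔH ≈ −268 kJ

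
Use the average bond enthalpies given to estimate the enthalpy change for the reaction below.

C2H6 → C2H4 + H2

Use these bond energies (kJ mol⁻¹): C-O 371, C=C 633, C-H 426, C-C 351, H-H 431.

Bonds broken (reactants):
  C-C: 1 × 351 = 351
  C-H: 6 × 426 = 2556
  Σ(broken) = 2907 kJ
Bonds formed (products):
  C-H: 4 × 426 = 1704
  C=C: 1 × 633 = 633
  H-H: 1 × 431 = 431
  Σ(formed) = 2768 kJ
ΔH = Σ(broken) − Σ(formed) = 2907 − 2768 = +139 kJ

ΔH ≈ +139 kJ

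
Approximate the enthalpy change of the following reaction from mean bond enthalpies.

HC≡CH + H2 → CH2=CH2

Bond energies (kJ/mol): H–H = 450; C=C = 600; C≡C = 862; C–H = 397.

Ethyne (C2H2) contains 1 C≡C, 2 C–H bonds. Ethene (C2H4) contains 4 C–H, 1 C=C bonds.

Bonds broken (reactants):
  C≡C: 1 × 862 = 862
  C–H: 2 × 397 = 794
  H–H: 1 × 450 = 450
  Σ(broken) = 2106 kJ
Bonds formed (products):
  C–H: 4 × 397 = 1588
  C=C: 1 × 600 = 600
  Σ(formed) = 2188 kJ
ΔH = Σ(broken) − Σ(formed) = 2106 − 2188 = −82 kJ

ΔH ≈ −82 kJ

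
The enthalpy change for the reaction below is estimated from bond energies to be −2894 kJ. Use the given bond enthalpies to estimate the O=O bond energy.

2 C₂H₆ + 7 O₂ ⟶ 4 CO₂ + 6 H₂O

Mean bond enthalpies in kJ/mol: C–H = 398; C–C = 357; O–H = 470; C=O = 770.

D(O=O) ≈ 488 kJ/mol

Let D be the O=O bond energy.
Σ(broken) = 2×357 + 12×398 + 7×D = 5490 + 7D
Σ(formed) = 8×770 + 12×470 = 11800
ΔH = Σ(broken) − Σ(formed) = (5490 + 7D) − (11800) = −6310 + 7D
Setting this equal to −2894 kJ gives 7D = 3416, so D = 488 kJ/mol.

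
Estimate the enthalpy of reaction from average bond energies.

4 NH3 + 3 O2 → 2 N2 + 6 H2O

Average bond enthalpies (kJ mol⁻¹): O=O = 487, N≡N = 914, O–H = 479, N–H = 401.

Bonds broken (reactants):
  N–H: 12 × 401 = 4812
  O=O: 3 × 487 = 1461
  Σ(broken) = 6273 kJ
Bonds formed (products):
  N≡N: 2 × 914 = 1828
  O–H: 12 × 479 = 5748
  Σ(formed) = 7576 kJ
ΔH = Σ(broken) − Σ(formed) = 6273 − 7576 = −1303 kJ

ΔH ≈ −1303 kJ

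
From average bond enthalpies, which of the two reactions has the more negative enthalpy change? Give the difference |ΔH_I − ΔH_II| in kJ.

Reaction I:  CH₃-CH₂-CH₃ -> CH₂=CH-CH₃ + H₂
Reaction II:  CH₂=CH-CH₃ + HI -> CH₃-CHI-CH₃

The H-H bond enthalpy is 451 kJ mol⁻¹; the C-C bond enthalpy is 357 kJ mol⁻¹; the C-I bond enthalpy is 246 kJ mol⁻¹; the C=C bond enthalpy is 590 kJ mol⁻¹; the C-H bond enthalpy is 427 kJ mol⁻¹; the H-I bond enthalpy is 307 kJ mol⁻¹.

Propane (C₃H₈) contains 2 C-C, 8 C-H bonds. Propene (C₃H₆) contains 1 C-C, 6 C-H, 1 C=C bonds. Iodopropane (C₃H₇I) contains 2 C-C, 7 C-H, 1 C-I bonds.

Reaction I:
  Bonds broken (reactants):
    C-C: 2 × 357 = 714
    C-H: 8 × 427 = 3416
    Σ(broken) = 4130 kJ
  Bonds formed (products):
    C-C: 1 × 357 = 357
    C-H: 6 × 427 = 2562
    C=C: 1 × 590 = 590
    H-H: 1 × 451 = 451
    Σ(formed) = 3960 kJ
  ΔH_I = 4130 − 3960 = +170 kJ
Reaction II:
  Bonds broken (reactants):
    C-C: 1 × 357 = 357
    C-H: 6 × 427 = 2562
    C=C: 1 × 590 = 590
    H-I: 1 × 307 = 307
    Σ(broken) = 3816 kJ
  Bonds formed (products):
    C-C: 2 × 357 = 714
    C-H: 7 × 427 = 2989
    C-I: 1 × 246 = 246
    Σ(formed) = 3949 kJ
  ΔH_II = 3816 − 3949 = −133 kJ
ΔH_I − ΔH_II = +303 kJ, so reaction II has the more negative ΔH; |ΔH_I − ΔH_II| = 303 kJ.

Reaction II, by 303 kJ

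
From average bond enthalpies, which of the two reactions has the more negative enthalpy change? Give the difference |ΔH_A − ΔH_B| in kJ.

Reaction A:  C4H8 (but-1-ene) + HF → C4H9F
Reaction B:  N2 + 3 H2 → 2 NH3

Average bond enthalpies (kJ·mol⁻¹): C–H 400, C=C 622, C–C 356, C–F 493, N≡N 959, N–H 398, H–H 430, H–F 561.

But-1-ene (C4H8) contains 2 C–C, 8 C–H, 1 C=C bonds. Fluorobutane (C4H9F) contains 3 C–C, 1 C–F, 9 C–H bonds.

Reaction A:
  Bonds broken (reactants):
    C–C: 2 × 356 = 712
    C–H: 8 × 400 = 3200
    C=C: 1 × 622 = 622
    H–F: 1 × 561 = 561
    Σ(broken) = 5095 kJ
  Bonds formed (products):
    C–C: 3 × 356 = 1068
    C–F: 1 × 493 = 493
    C–H: 9 × 400 = 3600
    Σ(formed) = 5161 kJ
  ΔH_A = 5095 − 5161 = −66 kJ
Reaction B:
  Bonds broken (reactants):
    H–H: 3 × 430 = 1290
    N≡N: 1 × 959 = 959
    Σ(broken) = 2249 kJ
  Bonds formed (products):
    N–H: 6 × 398 = 2388
    Σ(formed) = 2388 kJ
  ΔH_B = 2249 − 2388 = −139 kJ
ΔH_A − ΔH_B = +73 kJ, so reaction B has the more negative ΔH; |ΔH_A − ΔH_B| = 73 kJ.

Reaction B, by 73 kJ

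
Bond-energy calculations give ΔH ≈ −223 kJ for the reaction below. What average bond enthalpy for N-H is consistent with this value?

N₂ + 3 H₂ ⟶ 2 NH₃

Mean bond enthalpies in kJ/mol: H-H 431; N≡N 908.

Let D be the N-H bond energy.
Σ(broken) = 3×431 + 1×908 = 2201
Σ(formed) = 6×D = 6D
ΔH = Σ(broken) − Σ(formed) = (2201) − (6D) = +2201 − 6D
Setting this equal to −223 kJ gives 6D = 2424, so D = 404 kJ/mol.

D(N-H) ≈ 404 kJ/mol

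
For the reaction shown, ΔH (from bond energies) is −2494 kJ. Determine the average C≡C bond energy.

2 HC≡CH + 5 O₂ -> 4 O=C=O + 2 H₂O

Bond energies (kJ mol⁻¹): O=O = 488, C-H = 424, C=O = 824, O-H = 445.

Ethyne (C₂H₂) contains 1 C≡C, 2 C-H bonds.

D(C≡C) ≈ 871 kJ/mol

Let D be the C≡C bond energy.
Σ(broken) = 2×D + 4×424 + 5×488 = 4136 + 2D
Σ(formed) = 8×824 + 4×445 = 8372
ΔH = Σ(broken) − Σ(formed) = (4136 + 2D) − (8372) = −4236 + 2D
Setting this equal to −2494 kJ gives 2D = 1742, so D = 871 kJ/mol.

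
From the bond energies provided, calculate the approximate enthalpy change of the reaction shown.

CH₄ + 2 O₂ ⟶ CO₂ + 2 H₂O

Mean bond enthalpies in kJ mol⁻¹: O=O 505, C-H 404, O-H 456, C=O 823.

Bonds broken (reactants):
  C-H: 4 × 404 = 1616
  O=O: 2 × 505 = 1010
  Σ(broken) = 2626 kJ
Bonds formed (products):
  C=O: 2 × 823 = 1646
  O-H: 4 × 456 = 1824
  Σ(formed) = 3470 kJ
ΔH = Σ(broken) − Σ(formed) = 2626 − 3470 = −844 kJ

ΔH ≈ −844 kJ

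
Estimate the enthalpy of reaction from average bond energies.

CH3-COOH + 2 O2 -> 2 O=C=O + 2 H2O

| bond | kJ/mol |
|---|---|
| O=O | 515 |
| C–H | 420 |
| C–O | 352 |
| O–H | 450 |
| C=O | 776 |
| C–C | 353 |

ΔH ≈ −683 kJ

Bonds broken (reactants):
  C–C: 1 × 353 = 353
  C–H: 3 × 420 = 1260
  C–O: 1 × 352 = 352
  C=O: 1 × 776 = 776
  O–H: 1 × 450 = 450
  O=O: 2 × 515 = 1030
  Σ(broken) = 4221 kJ
Bonds formed (products):
  C=O: 4 × 776 = 3104
  O–H: 4 × 450 = 1800
  Σ(formed) = 4904 kJ
ΔH = Σ(broken) − Σ(formed) = 4221 − 4904 = −683 kJ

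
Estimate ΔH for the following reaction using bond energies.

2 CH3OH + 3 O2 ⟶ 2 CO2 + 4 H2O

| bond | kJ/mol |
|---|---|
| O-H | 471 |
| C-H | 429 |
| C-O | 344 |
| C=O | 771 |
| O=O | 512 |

ΔH ≈ −1112 kJ

Bonds broken (reactants):
  C-H: 6 × 429 = 2574
  C-O: 2 × 344 = 688
  O-H: 2 × 471 = 942
  O=O: 3 × 512 = 1536
  Σ(broken) = 5740 kJ
Bonds formed (products):
  C=O: 4 × 771 = 3084
  O-H: 8 × 471 = 3768
  Σ(formed) = 6852 kJ
ΔH = Σ(broken) − Σ(formed) = 5740 − 6852 = −1112 kJ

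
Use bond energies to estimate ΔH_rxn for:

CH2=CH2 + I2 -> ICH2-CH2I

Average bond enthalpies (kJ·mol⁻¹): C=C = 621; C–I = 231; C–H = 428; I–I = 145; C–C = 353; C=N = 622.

Bonds broken (reactants):
  C–H: 4 × 428 = 1712
  C=C: 1 × 621 = 621
  I–I: 1 × 145 = 145
  Σ(broken) = 2478 kJ
Bonds formed (products):
  C–C: 1 × 353 = 353
  C–H: 4 × 428 = 1712
  C–I: 2 × 231 = 462
  Σ(formed) = 2527 kJ
ΔH = Σ(broken) − Σ(formed) = 2478 − 2527 = −49 kJ

ΔH ≈ −49 kJ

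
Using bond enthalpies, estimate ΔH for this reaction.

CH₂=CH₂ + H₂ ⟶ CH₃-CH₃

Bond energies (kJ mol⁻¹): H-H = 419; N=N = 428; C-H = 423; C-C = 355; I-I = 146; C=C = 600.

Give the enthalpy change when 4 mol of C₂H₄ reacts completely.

Bonds broken (reactants):
  C-H: 4 × 423 = 1692
  C=C: 1 × 600 = 600
  H-H: 1 × 419 = 419
  Σ(broken) = 2711 kJ
Bonds formed (products):
  C-C: 1 × 355 = 355
  C-H: 6 × 423 = 2538
  Σ(formed) = 2893 kJ
ΔH = Σ(broken) − Σ(formed) = 2711 − 2893 = −182 kJ
For 4× the reaction as written: 4 × (−182) = −728 kJ

ΔH = −728 kJ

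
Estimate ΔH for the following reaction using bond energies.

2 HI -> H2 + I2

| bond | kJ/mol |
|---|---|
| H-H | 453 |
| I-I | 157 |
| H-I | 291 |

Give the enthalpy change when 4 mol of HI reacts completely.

ΔH = −56 kJ

Bonds broken (reactants):
  H-I: 2 × 291 = 582
  Σ(broken) = 582 kJ
Bonds formed (products):
  H-H: 1 × 453 = 453
  I-I: 1 × 157 = 157
  Σ(formed) = 610 kJ
ΔH = Σ(broken) − Σ(formed) = 582 − 610 = −28 kJ
For 2× the reaction as written: 2 × (−28) = −56 kJ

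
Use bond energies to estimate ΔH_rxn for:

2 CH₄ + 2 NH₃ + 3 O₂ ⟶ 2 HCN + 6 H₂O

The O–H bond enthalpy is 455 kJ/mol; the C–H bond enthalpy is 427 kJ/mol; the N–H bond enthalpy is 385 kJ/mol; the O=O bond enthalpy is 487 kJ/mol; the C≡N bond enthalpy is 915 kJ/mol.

ΔH ≈ −957 kJ

Bonds broken (reactants):
  C–H: 8 × 427 = 3416
  N–H: 6 × 385 = 2310
  O=O: 3 × 487 = 1461
  Σ(broken) = 7187 kJ
Bonds formed (products):
  C≡N: 2 × 915 = 1830
  C–H: 2 × 427 = 854
  O–H: 12 × 455 = 5460
  Σ(formed) = 8144 kJ
ΔH = Σ(broken) − Σ(formed) = 7187 − 8144 = −957 kJ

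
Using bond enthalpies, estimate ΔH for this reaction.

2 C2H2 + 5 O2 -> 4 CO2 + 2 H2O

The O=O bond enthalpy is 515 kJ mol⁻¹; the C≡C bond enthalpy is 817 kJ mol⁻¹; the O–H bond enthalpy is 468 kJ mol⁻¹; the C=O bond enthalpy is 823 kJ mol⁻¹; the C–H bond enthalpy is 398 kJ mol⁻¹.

Bonds broken (reactants):
  C≡C: 2 × 817 = 1634
  C–H: 4 × 398 = 1592
  O=O: 5 × 515 = 2575
  Σ(broken) = 5801 kJ
Bonds formed (products):
  C=O: 8 × 823 = 6584
  O–H: 4 × 468 = 1872
  Σ(formed) = 8456 kJ
ΔH = Σ(broken) − Σ(formed) = 5801 − 8456 = −2655 kJ

ΔH ≈ −2655 kJ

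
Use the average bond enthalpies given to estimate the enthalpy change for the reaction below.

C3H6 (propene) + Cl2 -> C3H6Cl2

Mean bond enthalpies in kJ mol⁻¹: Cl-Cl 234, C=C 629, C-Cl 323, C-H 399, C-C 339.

Bonds broken (reactants):
  C-C: 1 × 339 = 339
  C-H: 6 × 399 = 2394
  C=C: 1 × 629 = 629
  Cl-Cl: 1 × 234 = 234
  Σ(broken) = 3596 kJ
Bonds formed (products):
  C-C: 2 × 339 = 678
  C-Cl: 2 × 323 = 646
  C-H: 6 × 399 = 2394
  Σ(formed) = 3718 kJ
ΔH = Σ(broken) − Σ(formed) = 3596 − 3718 = −122 kJ

ΔH ≈ −122 kJ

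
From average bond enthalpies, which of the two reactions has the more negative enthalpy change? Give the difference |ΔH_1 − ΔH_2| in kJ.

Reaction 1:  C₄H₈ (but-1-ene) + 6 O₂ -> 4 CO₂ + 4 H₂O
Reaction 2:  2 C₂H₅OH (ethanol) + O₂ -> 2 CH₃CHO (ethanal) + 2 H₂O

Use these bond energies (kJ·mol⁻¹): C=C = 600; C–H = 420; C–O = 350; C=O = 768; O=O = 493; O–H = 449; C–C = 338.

Reaction 1, by 1741 kJ

Reaction 1:
  Bonds broken (reactants):
    C–C: 2 × 338 = 676
    C–H: 8 × 420 = 3360
    C=C: 1 × 600 = 600
    O=O: 6 × 493 = 2958
    Σ(broken) = 7594 kJ
  Bonds formed (products):
    C=O: 8 × 768 = 6144
    O–H: 8 × 449 = 3592
    Σ(formed) = 9736 kJ
  ΔH_1 = 7594 − 9736 = −2142 kJ
Reaction 2:
  Bonds broken (reactants):
    C–C: 2 × 338 = 676
    C–H: 10 × 420 = 4200
    C–O: 2 × 350 = 700
    O–H: 2 × 449 = 898
    O=O: 1 × 493 = 493
    Σ(broken) = 6967 kJ
  Bonds formed (products):
    C–C: 2 × 338 = 676
    C–H: 8 × 420 = 3360
    C=O: 2 × 768 = 1536
    O–H: 4 × 449 = 1796
    Σ(formed) = 7368 kJ
  ΔH_2 = 6967 − 7368 = −401 kJ
ΔH_1 − ΔH_2 = −1741 kJ, so reaction 1 has the more negative ΔH; |ΔH_1 − ΔH_2| = 1741 kJ.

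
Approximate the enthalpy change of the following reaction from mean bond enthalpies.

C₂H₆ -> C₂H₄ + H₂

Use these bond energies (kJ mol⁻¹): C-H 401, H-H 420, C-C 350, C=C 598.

Bonds broken (reactants):
  C-C: 1 × 350 = 350
  C-H: 6 × 401 = 2406
  Σ(broken) = 2756 kJ
Bonds formed (products):
  C-H: 4 × 401 = 1604
  C=C: 1 × 598 = 598
  H-H: 1 × 420 = 420
  Σ(formed) = 2622 kJ
ΔH = Σ(broken) − Σ(formed) = 2756 − 2622 = +134 kJ

ΔH ≈ +134 kJ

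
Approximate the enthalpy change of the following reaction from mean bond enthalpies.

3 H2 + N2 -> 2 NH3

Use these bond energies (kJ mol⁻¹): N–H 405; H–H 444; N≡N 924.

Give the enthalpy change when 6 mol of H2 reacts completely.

Bonds broken (reactants):
  H–H: 3 × 444 = 1332
  N≡N: 1 × 924 = 924
  Σ(broken) = 2256 kJ
Bonds formed (products):
  N–H: 6 × 405 = 2430
  Σ(formed) = 2430 kJ
ΔH = Σ(broken) − Σ(formed) = 2256 − 2430 = −174 kJ
For 2× the reaction as written: 2 × (−174) = −348 kJ

ΔH = −348 kJ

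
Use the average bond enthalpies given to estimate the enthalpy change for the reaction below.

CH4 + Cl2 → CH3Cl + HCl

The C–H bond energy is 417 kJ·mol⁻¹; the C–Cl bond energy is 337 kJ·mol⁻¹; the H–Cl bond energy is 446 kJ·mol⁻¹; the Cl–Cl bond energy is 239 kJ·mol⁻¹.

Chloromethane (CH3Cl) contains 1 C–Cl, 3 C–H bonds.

Bonds broken (reactants):
  C–H: 4 × 417 = 1668
  Cl–Cl: 1 × 239 = 239
  Σ(broken) = 1907 kJ
Bonds formed (products):
  C–Cl: 1 × 337 = 337
  C–H: 3 × 417 = 1251
  H–Cl: 1 × 446 = 446
  Σ(formed) = 2034 kJ
ΔH = Σ(broken) − Σ(formed) = 1907 − 2034 = −127 kJ

ΔH ≈ −127 kJ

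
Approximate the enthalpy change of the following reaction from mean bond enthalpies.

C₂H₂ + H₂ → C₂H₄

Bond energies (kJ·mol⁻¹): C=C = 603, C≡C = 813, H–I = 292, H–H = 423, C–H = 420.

ΔH ≈ −207 kJ

Bonds broken (reactants):
  C≡C: 1 × 813 = 813
  C–H: 2 × 420 = 840
  H–H: 1 × 423 = 423
  Σ(broken) = 2076 kJ
Bonds formed (products):
  C–H: 4 × 420 = 1680
  C=C: 1 × 603 = 603
  Σ(formed) = 2283 kJ
ΔH = Σ(broken) − Σ(formed) = 2076 − 2283 = −207 kJ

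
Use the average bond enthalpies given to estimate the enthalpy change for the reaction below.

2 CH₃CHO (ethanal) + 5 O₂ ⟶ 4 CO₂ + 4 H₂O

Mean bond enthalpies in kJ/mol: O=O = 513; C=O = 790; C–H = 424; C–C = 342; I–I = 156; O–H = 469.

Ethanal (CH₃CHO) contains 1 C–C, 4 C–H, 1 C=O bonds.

Bonds broken (reactants):
  C–C: 2 × 342 = 684
  C–H: 8 × 424 = 3392
  C=O: 2 × 790 = 1580
  O=O: 5 × 513 = 2565
  Σ(broken) = 8221 kJ
Bonds formed (products):
  C=O: 8 × 790 = 6320
  O–H: 8 × 469 = 3752
  Σ(formed) = 10072 kJ
ΔH = Σ(broken) − Σ(formed) = 8221 − 10072 = −1851 kJ

ΔH ≈ −1851 kJ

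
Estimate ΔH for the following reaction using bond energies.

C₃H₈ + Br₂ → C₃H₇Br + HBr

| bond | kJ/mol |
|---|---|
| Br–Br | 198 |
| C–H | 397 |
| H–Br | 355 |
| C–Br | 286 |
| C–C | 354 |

Bonds broken (reactants):
  Br–Br: 1 × 198 = 198
  C–C: 2 × 354 = 708
  C–H: 8 × 397 = 3176
  Σ(broken) = 4082 kJ
Bonds formed (products):
  C–Br: 1 × 286 = 286
  C–C: 2 × 354 = 708
  C–H: 7 × 397 = 2779
  H–Br: 1 × 355 = 355
  Σ(formed) = 4128 kJ
ΔH = Σ(broken) − Σ(formed) = 4082 − 4128 = −46 kJ

ΔH ≈ −46 kJ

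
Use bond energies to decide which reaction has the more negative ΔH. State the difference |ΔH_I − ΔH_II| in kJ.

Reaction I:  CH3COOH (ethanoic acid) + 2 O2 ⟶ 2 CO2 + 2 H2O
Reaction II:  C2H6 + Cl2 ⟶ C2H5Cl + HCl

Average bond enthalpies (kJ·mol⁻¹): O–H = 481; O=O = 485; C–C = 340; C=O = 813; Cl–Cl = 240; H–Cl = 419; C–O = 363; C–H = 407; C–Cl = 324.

Reaction I, by 892 kJ

Reaction I:
  Bonds broken (reactants):
    C–C: 1 × 340 = 340
    C–H: 3 × 407 = 1221
    C–O: 1 × 363 = 363
    C=O: 1 × 813 = 813
    O–H: 1 × 481 = 481
    O=O: 2 × 485 = 970
    Σ(broken) = 4188 kJ
  Bonds formed (products):
    C=O: 4 × 813 = 3252
    O–H: 4 × 481 = 1924
    Σ(formed) = 5176 kJ
  ΔH_I = 4188 − 5176 = −988 kJ
Reaction II:
  Bonds broken (reactants):
    C–C: 1 × 340 = 340
    C–H: 6 × 407 = 2442
    Cl–Cl: 1 × 240 = 240
    Σ(broken) = 3022 kJ
  Bonds formed (products):
    C–C: 1 × 340 = 340
    C–Cl: 1 × 324 = 324
    C–H: 5 × 407 = 2035
    H–Cl: 1 × 419 = 419
    Σ(formed) = 3118 kJ
  ΔH_II = 3022 − 3118 = −96 kJ
ΔH_I − ΔH_II = −892 kJ, so reaction I has the more negative ΔH; |ΔH_I − ΔH_II| = 892 kJ.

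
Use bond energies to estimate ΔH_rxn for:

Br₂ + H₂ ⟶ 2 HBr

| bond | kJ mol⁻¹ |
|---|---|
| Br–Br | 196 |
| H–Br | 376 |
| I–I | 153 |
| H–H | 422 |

Bonds broken (reactants):
  Br–Br: 1 × 196 = 196
  H–H: 1 × 422 = 422
  Σ(broken) = 618 kJ
Bonds formed (products):
  H–Br: 2 × 376 = 752
  Σ(formed) = 752 kJ
ΔH = Σ(broken) − Σ(formed) = 618 − 752 = −134 kJ

ΔH ≈ −134 kJ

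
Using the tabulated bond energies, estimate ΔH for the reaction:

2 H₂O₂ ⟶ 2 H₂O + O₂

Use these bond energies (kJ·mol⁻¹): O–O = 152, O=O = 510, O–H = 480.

Bonds broken (reactants):
  O–H: 4 × 480 = 1920
  O–O: 2 × 152 = 304
  Σ(broken) = 2224 kJ
Bonds formed (products):
  O–H: 4 × 480 = 1920
  O=O: 1 × 510 = 510
  Σ(formed) = 2430 kJ
ΔH = Σ(broken) − Σ(formed) = 2224 − 2430 = −206 kJ

ΔH ≈ −206 kJ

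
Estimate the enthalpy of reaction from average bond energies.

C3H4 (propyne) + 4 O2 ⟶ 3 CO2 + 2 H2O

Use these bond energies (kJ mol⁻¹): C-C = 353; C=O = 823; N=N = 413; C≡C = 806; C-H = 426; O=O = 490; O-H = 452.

Bonds broken (reactants):
  C≡C: 1 × 806 = 806
  C-C: 1 × 353 = 353
  C-H: 4 × 426 = 1704
  O=O: 4 × 490 = 1960
  Σ(broken) = 4823 kJ
Bonds formed (products):
  C=O: 6 × 823 = 4938
  O-H: 4 × 452 = 1808
  Σ(formed) = 6746 kJ
ΔH = Σ(broken) − Σ(formed) = 4823 − 6746 = −1923 kJ

ΔH ≈ −1923 kJ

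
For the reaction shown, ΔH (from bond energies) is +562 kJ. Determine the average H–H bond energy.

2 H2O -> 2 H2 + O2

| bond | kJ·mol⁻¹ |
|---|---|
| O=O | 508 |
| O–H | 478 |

D(H–H) ≈ 421 kJ/mol

Let D be the H–H bond energy.
Σ(broken) = 4×478 = 1912
Σ(formed) = 2×D + 1×508 = 508 + 2D
ΔH = Σ(broken) − Σ(formed) = (1912) − (508 + 2D) = +1404 − 2D
Setting this equal to +562 kJ gives 2D = 842, so D = 421 kJ/mol.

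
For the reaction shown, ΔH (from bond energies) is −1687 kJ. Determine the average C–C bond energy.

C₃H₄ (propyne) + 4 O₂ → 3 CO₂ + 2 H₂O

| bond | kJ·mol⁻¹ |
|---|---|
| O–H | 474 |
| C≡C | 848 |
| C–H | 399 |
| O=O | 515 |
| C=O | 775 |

D(C–C) ≈ 355 kJ/mol

Let D be the C–C bond energy.
Σ(broken) = 1×848 + 1×D + 4×399 + 4×515 = 4504 + D
Σ(formed) = 6×775 + 4×474 = 6546
ΔH = Σ(broken) − Σ(formed) = (4504 + D) − (6546) = −2042 + D
Setting this equal to −1687 kJ gives D = 355 kJ/mol.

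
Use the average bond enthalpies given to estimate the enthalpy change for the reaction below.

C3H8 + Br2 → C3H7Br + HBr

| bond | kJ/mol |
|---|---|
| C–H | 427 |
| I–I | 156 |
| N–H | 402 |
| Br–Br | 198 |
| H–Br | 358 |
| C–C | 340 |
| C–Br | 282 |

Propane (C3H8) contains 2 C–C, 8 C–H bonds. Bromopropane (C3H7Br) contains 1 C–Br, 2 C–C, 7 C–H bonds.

ΔH ≈ −15 kJ

Bonds broken (reactants):
  Br–Br: 1 × 198 = 198
  C–C: 2 × 340 = 680
  C–H: 8 × 427 = 3416
  Σ(broken) = 4294 kJ
Bonds formed (products):
  C–Br: 1 × 282 = 282
  C–C: 2 × 340 = 680
  C–H: 7 × 427 = 2989
  H–Br: 1 × 358 = 358
  Σ(formed) = 4309 kJ
ΔH = Σ(broken) − Σ(formed) = 4294 − 4309 = −15 kJ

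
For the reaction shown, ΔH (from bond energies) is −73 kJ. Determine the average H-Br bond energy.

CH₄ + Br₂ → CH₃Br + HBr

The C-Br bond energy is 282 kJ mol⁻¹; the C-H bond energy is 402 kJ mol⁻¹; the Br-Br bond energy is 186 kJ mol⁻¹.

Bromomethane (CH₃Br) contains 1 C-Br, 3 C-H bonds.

D(H-Br) ≈ 379 kJ/mol

Let D be the H-Br bond energy.
Σ(broken) = 1×186 + 4×402 = 1794
Σ(formed) = 1×282 + 3×402 + 1×D = 1488 + D
ΔH = Σ(broken) − Σ(formed) = (1794) − (1488 + D) = +306 − D
Setting this equal to −73 kJ gives D = 379 kJ/mol.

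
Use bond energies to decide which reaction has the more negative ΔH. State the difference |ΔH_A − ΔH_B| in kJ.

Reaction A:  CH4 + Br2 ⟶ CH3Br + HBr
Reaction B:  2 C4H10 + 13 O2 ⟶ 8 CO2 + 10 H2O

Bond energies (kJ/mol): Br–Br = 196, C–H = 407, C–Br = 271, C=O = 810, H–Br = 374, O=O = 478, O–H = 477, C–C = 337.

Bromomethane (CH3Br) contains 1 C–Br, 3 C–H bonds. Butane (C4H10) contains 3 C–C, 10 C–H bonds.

Reaction A:
  Bonds broken (reactants):
    Br–Br: 1 × 196 = 196
    C–H: 4 × 407 = 1628
    Σ(broken) = 1824 kJ
  Bonds formed (products):
    C–Br: 1 × 271 = 271
    C–H: 3 × 407 = 1221
    H–Br: 1 × 374 = 374
    Σ(formed) = 1866 kJ
  ΔH_A = 1824 − 1866 = −42 kJ
Reaction B:
  Bonds broken (reactants):
    C–C: 6 × 337 = 2022
    C–H: 20 × 407 = 8140
    O=O: 13 × 478 = 6214
    Σ(broken) = 16376 kJ
  Bonds formed (products):
    C=O: 16 × 810 = 12960
    O–H: 20 × 477 = 9540
    Σ(formed) = 22500 kJ
  ΔH_B = 16376 − 22500 = −6124 kJ
ΔH_A − ΔH_B = +6082 kJ, so reaction B has the more negative ΔH; |ΔH_A − ΔH_B| = 6082 kJ.

Reaction B, by 6082 kJ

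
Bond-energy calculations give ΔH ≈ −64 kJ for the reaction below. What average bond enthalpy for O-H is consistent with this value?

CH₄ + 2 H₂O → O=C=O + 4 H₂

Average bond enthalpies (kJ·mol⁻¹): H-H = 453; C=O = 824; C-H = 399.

D(O-H) ≈ 450 kJ/mol

Let D be the O-H bond energy.
Σ(broken) = 4×399 + 4×D = 1596 + 4D
Σ(formed) = 2×824 + 4×453 = 3460
ΔH = Σ(broken) − Σ(formed) = (1596 + 4D) − (3460) = −1864 + 4D
Setting this equal to −64 kJ gives 4D = 1800, so D = 450 kJ/mol.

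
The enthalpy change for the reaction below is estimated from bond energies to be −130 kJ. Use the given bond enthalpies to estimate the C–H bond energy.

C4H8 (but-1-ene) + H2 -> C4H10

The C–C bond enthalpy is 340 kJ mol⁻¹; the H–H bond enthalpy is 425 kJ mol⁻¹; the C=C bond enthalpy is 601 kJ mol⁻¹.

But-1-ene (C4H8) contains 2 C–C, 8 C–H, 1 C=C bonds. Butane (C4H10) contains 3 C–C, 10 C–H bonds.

D(C–H) ≈ 408 kJ/mol

Let D be the C–H bond energy.
Σ(broken) = 2×340 + 8×D + 1×601 + 1×425 = 1706 + 8D
Σ(formed) = 3×340 + 10×D = 1020 + 10D
ΔH = Σ(broken) − Σ(formed) = (1706 + 8D) − (1020 + 10D) = +686 − 2D
Setting this equal to −130 kJ gives 2D = 816, so D = 408 kJ/mol.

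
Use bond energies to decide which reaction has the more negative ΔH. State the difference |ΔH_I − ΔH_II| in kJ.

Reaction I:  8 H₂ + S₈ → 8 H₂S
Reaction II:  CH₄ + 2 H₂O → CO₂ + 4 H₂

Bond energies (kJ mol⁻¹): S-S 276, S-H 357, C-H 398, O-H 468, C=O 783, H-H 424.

Reaction I, by 314 kJ

Reaction I:
  Bonds broken (reactants):
    H-H: 8 × 424 = 3392
    S-S: 8 × 276 = 2208
    Σ(broken) = 5600 kJ
  Bonds formed (products):
    S-H: 16 × 357 = 5712
    Σ(formed) = 5712 kJ
  ΔH_I = 5600 − 5712 = −112 kJ
Reaction II:
  Bonds broken (reactants):
    C-H: 4 × 398 = 1592
    O-H: 4 × 468 = 1872
    Σ(broken) = 3464 kJ
  Bonds formed (products):
    C=O: 2 × 783 = 1566
    H-H: 4 × 424 = 1696
    Σ(formed) = 3262 kJ
  ΔH_II = 3464 − 3262 = +202 kJ
ΔH_I − ΔH_II = −314 kJ, so reaction I has the more negative ΔH; |ΔH_I − ΔH_II| = 314 kJ.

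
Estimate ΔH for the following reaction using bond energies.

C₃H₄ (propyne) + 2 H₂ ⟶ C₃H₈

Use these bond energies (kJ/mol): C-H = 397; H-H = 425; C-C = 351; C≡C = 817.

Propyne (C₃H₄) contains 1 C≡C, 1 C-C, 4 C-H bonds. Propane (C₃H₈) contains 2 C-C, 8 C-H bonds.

Bonds broken (reactants):
  C≡C: 1 × 817 = 817
  C-C: 1 × 351 = 351
  C-H: 4 × 397 = 1588
  H-H: 2 × 425 = 850
  Σ(broken) = 3606 kJ
Bonds formed (products):
  C-C: 2 × 351 = 702
  C-H: 8 × 397 = 3176
  Σ(formed) = 3878 kJ
ΔH = Σ(broken) − Σ(formed) = 3606 − 3878 = −272 kJ

ΔH ≈ −272 kJ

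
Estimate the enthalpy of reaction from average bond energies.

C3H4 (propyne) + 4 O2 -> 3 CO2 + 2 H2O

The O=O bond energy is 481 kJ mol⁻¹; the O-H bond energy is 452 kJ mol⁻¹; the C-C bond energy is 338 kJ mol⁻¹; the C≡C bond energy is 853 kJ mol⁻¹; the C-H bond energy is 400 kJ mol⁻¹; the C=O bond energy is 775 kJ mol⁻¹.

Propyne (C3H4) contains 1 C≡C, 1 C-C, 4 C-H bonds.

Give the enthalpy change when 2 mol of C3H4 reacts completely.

Bonds broken (reactants):
  C≡C: 1 × 853 = 853
  C-C: 1 × 338 = 338
  C-H: 4 × 400 = 1600
  O=O: 4 × 481 = 1924
  Σ(broken) = 4715 kJ
Bonds formed (products):
  C=O: 6 × 775 = 4650
  O-H: 4 × 452 = 1808
  Σ(formed) = 6458 kJ
ΔH = Σ(broken) − Σ(formed) = 4715 − 6458 = −1743 kJ
For 2× the reaction as written: 2 × (−1743) = −3486 kJ

ΔH = −3486 kJ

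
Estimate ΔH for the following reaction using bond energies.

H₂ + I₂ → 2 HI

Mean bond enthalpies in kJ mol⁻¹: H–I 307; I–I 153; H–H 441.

ΔH ≈ −20 kJ

Bonds broken (reactants):
  H–H: 1 × 441 = 441
  I–I: 1 × 153 = 153
  Σ(broken) = 594 kJ
Bonds formed (products):
  H–I: 2 × 307 = 614
  Σ(formed) = 614 kJ
ΔH = Σ(broken) − Σ(formed) = 594 − 614 = −20 kJ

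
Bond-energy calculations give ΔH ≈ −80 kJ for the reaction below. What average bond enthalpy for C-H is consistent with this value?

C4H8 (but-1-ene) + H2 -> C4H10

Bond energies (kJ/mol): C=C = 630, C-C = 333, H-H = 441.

D(C-H) ≈ 409 kJ/mol

Let D be the C-H bond energy.
Σ(broken) = 2×333 + 8×D + 1×630 + 1×441 = 1737 + 8D
Σ(formed) = 3×333 + 10×D = 999 + 10D
ΔH = Σ(broken) − Σ(formed) = (1737 + 8D) − (999 + 10D) = +738 − 2D
Setting this equal to −80 kJ gives 2D = 818, so D = 409 kJ/mol.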